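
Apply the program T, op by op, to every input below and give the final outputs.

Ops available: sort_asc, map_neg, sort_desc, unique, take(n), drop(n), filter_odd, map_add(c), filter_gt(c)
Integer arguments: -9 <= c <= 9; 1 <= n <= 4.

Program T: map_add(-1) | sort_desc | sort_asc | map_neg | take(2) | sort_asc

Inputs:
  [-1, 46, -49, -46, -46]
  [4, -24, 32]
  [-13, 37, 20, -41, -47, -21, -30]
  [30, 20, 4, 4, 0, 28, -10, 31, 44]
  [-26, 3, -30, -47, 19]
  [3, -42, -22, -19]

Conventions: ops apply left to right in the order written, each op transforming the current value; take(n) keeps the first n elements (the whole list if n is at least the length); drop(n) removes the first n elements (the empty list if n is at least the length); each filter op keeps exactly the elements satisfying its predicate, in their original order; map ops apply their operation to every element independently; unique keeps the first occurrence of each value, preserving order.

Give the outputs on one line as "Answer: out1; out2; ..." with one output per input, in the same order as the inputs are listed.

[47, 50]; [-3, 25]; [42, 48]; [1, 11]; [31, 48]; [23, 43]

Execution, op by op:
  [-1, 46, -49, -46, -46] -> [-2, 45, -50, -47, -47] -> [45, -2, -47, -47, -50] -> [-50, -47, -47, -2, 45] -> [50, 47, 47, 2, -45] -> [50, 47] -> [47, 50]
  [4, -24, 32] -> [3, -25, 31] -> [31, 3, -25] -> [-25, 3, 31] -> [25, -3, -31] -> [25, -3] -> [-3, 25]
  [-13, 37, 20, -41, -47, -21, -30] -> [-14, 36, 19, -42, -48, -22, -31] -> [36, 19, -14, -22, -31, -42, -48] -> [-48, -42, -31, -22, -14, 19, 36] -> [48, 42, 31, 22, 14, -19, -36] -> [48, 42] -> [42, 48]
  [30, 20, 4, 4, 0, 28, -10, 31, 44] -> [29, 19, 3, 3, -1, 27, -11, 30, 43] -> [43, 30, 29, 27, 19, 3, 3, -1, -11] -> [-11, -1, 3, 3, 19, 27, 29, 30, 43] -> [11, 1, -3, -3, -19, -27, -29, -30, -43] -> [11, 1] -> [1, 11]
  [-26, 3, -30, -47, 19] -> [-27, 2, -31, -48, 18] -> [18, 2, -27, -31, -48] -> [-48, -31, -27, 2, 18] -> [48, 31, 27, -2, -18] -> [48, 31] -> [31, 48]
  [3, -42, -22, -19] -> [2, -43, -23, -20] -> [2, -20, -23, -43] -> [-43, -23, -20, 2] -> [43, 23, 20, -2] -> [43, 23] -> [23, 43]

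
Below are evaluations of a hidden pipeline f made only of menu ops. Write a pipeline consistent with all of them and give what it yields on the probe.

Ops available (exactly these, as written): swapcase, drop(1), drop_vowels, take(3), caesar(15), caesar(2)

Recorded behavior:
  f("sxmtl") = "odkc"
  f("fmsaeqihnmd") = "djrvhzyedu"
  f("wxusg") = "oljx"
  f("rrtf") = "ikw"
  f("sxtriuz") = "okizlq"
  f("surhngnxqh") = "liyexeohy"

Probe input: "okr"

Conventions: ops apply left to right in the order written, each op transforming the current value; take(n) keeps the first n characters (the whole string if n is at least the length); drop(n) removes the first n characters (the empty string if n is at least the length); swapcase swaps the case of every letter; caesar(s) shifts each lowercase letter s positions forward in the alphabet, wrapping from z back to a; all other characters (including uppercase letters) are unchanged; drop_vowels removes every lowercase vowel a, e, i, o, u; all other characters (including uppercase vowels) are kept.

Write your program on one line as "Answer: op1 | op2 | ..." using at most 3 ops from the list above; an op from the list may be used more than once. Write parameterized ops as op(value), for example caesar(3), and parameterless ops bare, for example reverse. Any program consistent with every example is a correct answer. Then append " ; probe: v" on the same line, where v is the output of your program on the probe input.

caesar(15) | drop(1) | caesar(2) ; probe: "bi"

Check, running the answer program on each example:
  "sxmtl" -> "hmbia" -> "mbia" -> "odkc"
  "fmsaeqihnmd" -> "ubhptfxwcbs" -> "bhptfxwcbs" -> "djrvhzyedu"
  "wxusg" -> "lmjhv" -> "mjhv" -> "oljx"
  "rrtf" -> "ggiu" -> "giu" -> "ikw"
  "sxtriuz" -> "hmigxjo" -> "migxjo" -> "okizlq"
  "surhngnxqh" -> "hjgwcvcmfw" -> "jgwcvcmfw" -> "liyexeohy"
  probe: "okr" -> "dzg" -> "zg" -> "bi"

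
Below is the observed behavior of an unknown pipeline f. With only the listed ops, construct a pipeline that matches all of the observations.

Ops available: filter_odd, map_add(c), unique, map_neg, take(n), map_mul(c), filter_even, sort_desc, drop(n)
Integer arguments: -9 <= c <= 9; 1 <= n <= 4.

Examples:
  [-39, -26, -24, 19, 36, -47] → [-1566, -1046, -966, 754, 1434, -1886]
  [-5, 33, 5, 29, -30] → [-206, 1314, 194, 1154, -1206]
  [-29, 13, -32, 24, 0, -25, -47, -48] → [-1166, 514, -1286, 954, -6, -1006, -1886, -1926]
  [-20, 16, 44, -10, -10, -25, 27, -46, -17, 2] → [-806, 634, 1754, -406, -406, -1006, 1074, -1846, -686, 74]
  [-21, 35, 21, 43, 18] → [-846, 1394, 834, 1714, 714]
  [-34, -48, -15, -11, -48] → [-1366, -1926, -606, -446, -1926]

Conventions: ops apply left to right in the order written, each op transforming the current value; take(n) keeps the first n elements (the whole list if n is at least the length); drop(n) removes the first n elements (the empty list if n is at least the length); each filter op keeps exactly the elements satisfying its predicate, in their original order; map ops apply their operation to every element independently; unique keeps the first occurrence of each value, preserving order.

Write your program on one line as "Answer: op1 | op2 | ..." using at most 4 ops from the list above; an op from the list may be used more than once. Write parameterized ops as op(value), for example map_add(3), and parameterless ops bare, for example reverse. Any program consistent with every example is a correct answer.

map_neg | map_mul(5) | map_mul(-8) | map_add(-6)

Check, running the answer program on each example:
  [-39, -26, -24, 19, 36, -47] -> [39, 26, 24, -19, -36, 47] -> [195, 130, 120, -95, -180, 235] -> [-1560, -1040, -960, 760, 1440, -1880] -> [-1566, -1046, -966, 754, 1434, -1886]
  [-5, 33, 5, 29, -30] -> [5, -33, -5, -29, 30] -> [25, -165, -25, -145, 150] -> [-200, 1320, 200, 1160, -1200] -> [-206, 1314, 194, 1154, -1206]
  [-29, 13, -32, 24, 0, -25, -47, -48] -> [29, -13, 32, -24, 0, 25, 47, 48] -> [145, -65, 160, -120, 0, 125, 235, 240] -> [-1160, 520, -1280, 960, 0, -1000, -1880, -1920] -> [-1166, 514, -1286, 954, -6, -1006, -1886, -1926]
  [-20, 16, 44, -10, -10, -25, 27, -46, -17, 2] -> [20, -16, -44, 10, 10, 25, -27, 46, 17, -2] -> [100, -80, -220, 50, 50, 125, -135, 230, 85, -10] -> [-800, 640, 1760, -400, -400, -1000, 1080, -1840, -680, 80] -> [-806, 634, 1754, -406, -406, -1006, 1074, -1846, -686, 74]
  [-21, 35, 21, 43, 18] -> [21, -35, -21, -43, -18] -> [105, -175, -105, -215, -90] -> [-840, 1400, 840, 1720, 720] -> [-846, 1394, 834, 1714, 714]
  [-34, -48, -15, -11, -48] -> [34, 48, 15, 11, 48] -> [170, 240, 75, 55, 240] -> [-1360, -1920, -600, -440, -1920] -> [-1366, -1926, -606, -446, -1926]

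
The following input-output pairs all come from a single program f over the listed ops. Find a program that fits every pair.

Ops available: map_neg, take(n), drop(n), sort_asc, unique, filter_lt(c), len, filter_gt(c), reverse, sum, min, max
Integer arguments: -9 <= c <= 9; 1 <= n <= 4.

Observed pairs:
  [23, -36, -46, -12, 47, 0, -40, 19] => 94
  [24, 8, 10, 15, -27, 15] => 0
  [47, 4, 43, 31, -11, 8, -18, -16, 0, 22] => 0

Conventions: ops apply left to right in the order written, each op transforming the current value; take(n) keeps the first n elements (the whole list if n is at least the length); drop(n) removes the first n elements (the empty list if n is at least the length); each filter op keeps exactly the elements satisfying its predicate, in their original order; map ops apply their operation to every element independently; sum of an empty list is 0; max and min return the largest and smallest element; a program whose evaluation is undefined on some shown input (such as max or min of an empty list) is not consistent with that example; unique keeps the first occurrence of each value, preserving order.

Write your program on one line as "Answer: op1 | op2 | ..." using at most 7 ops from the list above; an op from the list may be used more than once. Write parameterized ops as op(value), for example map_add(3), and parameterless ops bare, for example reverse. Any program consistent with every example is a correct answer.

take(4) | map_neg | sort_asc | reverse | filter_gt(-4) | sum

Check, running the answer program on each example:
  [23, -36, -46, -12, 47, 0, -40, 19] -> [23, -36, -46, -12] -> [-23, 36, 46, 12] -> [-23, 12, 36, 46] -> [46, 36, 12, -23] -> [46, 36, 12] -> 94
  [24, 8, 10, 15, -27, 15] -> [24, 8, 10, 15] -> [-24, -8, -10, -15] -> [-24, -15, -10, -8] -> [-8, -10, -15, -24] -> [] -> 0
  [47, 4, 43, 31, -11, 8, -18, -16, 0, 22] -> [47, 4, 43, 31] -> [-47, -4, -43, -31] -> [-47, -43, -31, -4] -> [-4, -31, -43, -47] -> [] -> 0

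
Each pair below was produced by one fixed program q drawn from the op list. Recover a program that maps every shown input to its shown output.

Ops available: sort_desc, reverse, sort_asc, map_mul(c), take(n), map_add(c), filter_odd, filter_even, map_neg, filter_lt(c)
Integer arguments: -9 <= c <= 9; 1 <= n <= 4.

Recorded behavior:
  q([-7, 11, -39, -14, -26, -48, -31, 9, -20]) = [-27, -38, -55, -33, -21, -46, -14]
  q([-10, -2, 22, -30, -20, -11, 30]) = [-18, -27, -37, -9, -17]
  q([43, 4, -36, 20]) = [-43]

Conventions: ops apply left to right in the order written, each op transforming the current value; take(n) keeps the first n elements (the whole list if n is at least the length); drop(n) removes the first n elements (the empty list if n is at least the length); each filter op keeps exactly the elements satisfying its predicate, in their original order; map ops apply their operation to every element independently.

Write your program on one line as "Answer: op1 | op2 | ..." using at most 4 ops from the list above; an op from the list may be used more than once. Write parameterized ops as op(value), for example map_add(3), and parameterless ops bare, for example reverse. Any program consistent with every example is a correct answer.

reverse | filter_lt(1) | map_add(-7)

Check, running the answer program on each example:
  [-7, 11, -39, -14, -26, -48, -31, 9, -20] -> [-20, 9, -31, -48, -26, -14, -39, 11, -7] -> [-20, -31, -48, -26, -14, -39, -7] -> [-27, -38, -55, -33, -21, -46, -14]
  [-10, -2, 22, -30, -20, -11, 30] -> [30, -11, -20, -30, 22, -2, -10] -> [-11, -20, -30, -2, -10] -> [-18, -27, -37, -9, -17]
  [43, 4, -36, 20] -> [20, -36, 4, 43] -> [-36] -> [-43]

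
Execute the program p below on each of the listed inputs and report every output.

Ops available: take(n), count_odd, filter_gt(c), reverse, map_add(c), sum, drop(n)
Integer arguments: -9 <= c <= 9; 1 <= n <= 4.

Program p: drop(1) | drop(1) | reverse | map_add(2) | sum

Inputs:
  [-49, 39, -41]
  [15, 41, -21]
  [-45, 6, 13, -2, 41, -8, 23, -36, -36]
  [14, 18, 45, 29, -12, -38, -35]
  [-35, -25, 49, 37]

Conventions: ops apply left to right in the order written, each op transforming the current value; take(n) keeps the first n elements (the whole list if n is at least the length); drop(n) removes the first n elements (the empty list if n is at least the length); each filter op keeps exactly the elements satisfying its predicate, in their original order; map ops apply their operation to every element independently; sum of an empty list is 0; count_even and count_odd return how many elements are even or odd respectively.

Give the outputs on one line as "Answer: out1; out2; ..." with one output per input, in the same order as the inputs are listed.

Execution, op by op:
  [-49, 39, -41] -> [39, -41] -> [-41] -> [-41] -> [-39] -> -39
  [15, 41, -21] -> [41, -21] -> [-21] -> [-21] -> [-19] -> -19
  [-45, 6, 13, -2, 41, -8, 23, -36, -36] -> [6, 13, -2, 41, -8, 23, -36, -36] -> [13, -2, 41, -8, 23, -36, -36] -> [-36, -36, 23, -8, 41, -2, 13] -> [-34, -34, 25, -6, 43, 0, 15] -> 9
  [14, 18, 45, 29, -12, -38, -35] -> [18, 45, 29, -12, -38, -35] -> [45, 29, -12, -38, -35] -> [-35, -38, -12, 29, 45] -> [-33, -36, -10, 31, 47] -> -1
  [-35, -25, 49, 37] -> [-25, 49, 37] -> [49, 37] -> [37, 49] -> [39, 51] -> 90

-39; -19; 9; -1; 90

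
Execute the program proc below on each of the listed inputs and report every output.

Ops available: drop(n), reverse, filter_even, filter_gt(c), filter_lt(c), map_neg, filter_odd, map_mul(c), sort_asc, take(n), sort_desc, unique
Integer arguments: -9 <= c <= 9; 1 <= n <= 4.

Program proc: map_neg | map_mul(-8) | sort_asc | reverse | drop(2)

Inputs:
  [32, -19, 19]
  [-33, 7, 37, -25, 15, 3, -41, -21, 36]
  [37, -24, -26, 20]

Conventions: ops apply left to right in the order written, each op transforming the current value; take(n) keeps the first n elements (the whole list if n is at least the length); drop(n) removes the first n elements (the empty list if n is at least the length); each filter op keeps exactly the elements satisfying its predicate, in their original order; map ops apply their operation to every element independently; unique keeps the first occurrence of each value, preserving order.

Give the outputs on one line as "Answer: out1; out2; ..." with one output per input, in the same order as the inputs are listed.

Execution, op by op:
  [32, -19, 19] -> [-32, 19, -19] -> [256, -152, 152] -> [-152, 152, 256] -> [256, 152, -152] -> [-152]
  [-33, 7, 37, -25, 15, 3, -41, -21, 36] -> [33, -7, -37, 25, -15, -3, 41, 21, -36] -> [-264, 56, 296, -200, 120, 24, -328, -168, 288] -> [-328, -264, -200, -168, 24, 56, 120, 288, 296] -> [296, 288, 120, 56, 24, -168, -200, -264, -328] -> [120, 56, 24, -168, -200, -264, -328]
  [37, -24, -26, 20] -> [-37, 24, 26, -20] -> [296, -192, -208, 160] -> [-208, -192, 160, 296] -> [296, 160, -192, -208] -> [-192, -208]

[-152]; [120, 56, 24, -168, -200, -264, -328]; [-192, -208]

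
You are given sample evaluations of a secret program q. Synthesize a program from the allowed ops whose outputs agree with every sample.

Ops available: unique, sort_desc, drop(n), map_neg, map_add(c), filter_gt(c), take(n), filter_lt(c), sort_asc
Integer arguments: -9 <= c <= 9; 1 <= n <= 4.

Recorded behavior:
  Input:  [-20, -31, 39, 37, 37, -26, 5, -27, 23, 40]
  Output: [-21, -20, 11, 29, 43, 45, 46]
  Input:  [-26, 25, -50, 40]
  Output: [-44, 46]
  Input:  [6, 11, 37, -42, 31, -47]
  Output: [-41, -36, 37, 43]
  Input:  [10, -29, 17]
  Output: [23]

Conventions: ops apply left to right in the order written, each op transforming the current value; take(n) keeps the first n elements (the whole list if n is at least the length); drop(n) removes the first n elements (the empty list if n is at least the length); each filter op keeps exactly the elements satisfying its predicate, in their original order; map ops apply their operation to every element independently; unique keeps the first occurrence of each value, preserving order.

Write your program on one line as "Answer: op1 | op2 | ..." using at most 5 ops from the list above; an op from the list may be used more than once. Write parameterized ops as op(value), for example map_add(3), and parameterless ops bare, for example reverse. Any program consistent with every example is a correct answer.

drop(2) | map_add(9) | map_add(-3) | sort_asc | unique

Check, running the answer program on each example:
  [-20, -31, 39, 37, 37, -26, 5, -27, 23, 40] -> [39, 37, 37, -26, 5, -27, 23, 40] -> [48, 46, 46, -17, 14, -18, 32, 49] -> [45, 43, 43, -20, 11, -21, 29, 46] -> [-21, -20, 11, 29, 43, 43, 45, 46] -> [-21, -20, 11, 29, 43, 45, 46]
  [-26, 25, -50, 40] -> [-50, 40] -> [-41, 49] -> [-44, 46] -> [-44, 46] -> [-44, 46]
  [6, 11, 37, -42, 31, -47] -> [37, -42, 31, -47] -> [46, -33, 40, -38] -> [43, -36, 37, -41] -> [-41, -36, 37, 43] -> [-41, -36, 37, 43]
  [10, -29, 17] -> [17] -> [26] -> [23] -> [23] -> [23]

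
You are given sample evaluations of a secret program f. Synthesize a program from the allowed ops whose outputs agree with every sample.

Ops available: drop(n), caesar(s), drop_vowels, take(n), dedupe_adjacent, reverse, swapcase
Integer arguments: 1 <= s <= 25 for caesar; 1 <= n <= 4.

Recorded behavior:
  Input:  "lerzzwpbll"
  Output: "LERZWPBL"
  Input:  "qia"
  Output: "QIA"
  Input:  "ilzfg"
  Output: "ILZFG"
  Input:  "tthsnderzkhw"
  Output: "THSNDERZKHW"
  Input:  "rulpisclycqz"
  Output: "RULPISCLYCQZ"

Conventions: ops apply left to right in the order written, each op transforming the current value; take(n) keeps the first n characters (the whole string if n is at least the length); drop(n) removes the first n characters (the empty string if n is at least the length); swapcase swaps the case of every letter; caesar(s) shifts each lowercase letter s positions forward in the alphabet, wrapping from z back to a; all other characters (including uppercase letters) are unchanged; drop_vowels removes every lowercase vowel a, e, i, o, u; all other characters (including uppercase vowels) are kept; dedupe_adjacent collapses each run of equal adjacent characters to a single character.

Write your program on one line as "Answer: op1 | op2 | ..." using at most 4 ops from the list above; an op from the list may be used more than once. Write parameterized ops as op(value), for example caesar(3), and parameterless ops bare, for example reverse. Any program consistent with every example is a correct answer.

reverse | dedupe_adjacent | reverse | swapcase

Check, running the answer program on each example:
  "lerzzwpbll" -> "llbpwzzrel" -> "lbpwzrel" -> "lerzwpbl" -> "LERZWPBL"
  "qia" -> "aiq" -> "aiq" -> "qia" -> "QIA"
  "ilzfg" -> "gfzli" -> "gfzli" -> "ilzfg" -> "ILZFG"
  "tthsnderzkhw" -> "whkzrednshtt" -> "whkzrednsht" -> "thsnderzkhw" -> "THSNDERZKHW"
  "rulpisclycqz" -> "zqcylcsiplur" -> "zqcylcsiplur" -> "rulpisclycqz" -> "RULPISCLYCQZ"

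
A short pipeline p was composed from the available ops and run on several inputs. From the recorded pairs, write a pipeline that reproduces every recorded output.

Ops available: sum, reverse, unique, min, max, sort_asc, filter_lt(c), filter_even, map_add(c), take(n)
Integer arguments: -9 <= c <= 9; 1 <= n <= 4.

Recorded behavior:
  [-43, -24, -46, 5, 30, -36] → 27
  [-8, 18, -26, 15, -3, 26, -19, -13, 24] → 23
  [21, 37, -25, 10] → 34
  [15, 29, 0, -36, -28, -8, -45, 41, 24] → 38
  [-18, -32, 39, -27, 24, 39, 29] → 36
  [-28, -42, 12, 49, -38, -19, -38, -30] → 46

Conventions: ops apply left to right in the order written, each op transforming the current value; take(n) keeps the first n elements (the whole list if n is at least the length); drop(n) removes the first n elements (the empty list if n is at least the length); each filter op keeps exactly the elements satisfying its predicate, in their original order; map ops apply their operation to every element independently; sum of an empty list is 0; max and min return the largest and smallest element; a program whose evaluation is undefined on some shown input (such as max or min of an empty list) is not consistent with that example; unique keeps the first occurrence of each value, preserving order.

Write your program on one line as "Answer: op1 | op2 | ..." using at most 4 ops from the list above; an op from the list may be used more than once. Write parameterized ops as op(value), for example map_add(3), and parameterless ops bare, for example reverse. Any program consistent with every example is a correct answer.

map_add(-3) | sort_asc | max

Check, running the answer program on each example:
  [-43, -24, -46, 5, 30, -36] -> [-46, -27, -49, 2, 27, -39] -> [-49, -46, -39, -27, 2, 27] -> 27
  [-8, 18, -26, 15, -3, 26, -19, -13, 24] -> [-11, 15, -29, 12, -6, 23, -22, -16, 21] -> [-29, -22, -16, -11, -6, 12, 15, 21, 23] -> 23
  [21, 37, -25, 10] -> [18, 34, -28, 7] -> [-28, 7, 18, 34] -> 34
  [15, 29, 0, -36, -28, -8, -45, 41, 24] -> [12, 26, -3, -39, -31, -11, -48, 38, 21] -> [-48, -39, -31, -11, -3, 12, 21, 26, 38] -> 38
  [-18, -32, 39, -27, 24, 39, 29] -> [-21, -35, 36, -30, 21, 36, 26] -> [-35, -30, -21, 21, 26, 36, 36] -> 36
  [-28, -42, 12, 49, -38, -19, -38, -30] -> [-31, -45, 9, 46, -41, -22, -41, -33] -> [-45, -41, -41, -33, -31, -22, 9, 46] -> 46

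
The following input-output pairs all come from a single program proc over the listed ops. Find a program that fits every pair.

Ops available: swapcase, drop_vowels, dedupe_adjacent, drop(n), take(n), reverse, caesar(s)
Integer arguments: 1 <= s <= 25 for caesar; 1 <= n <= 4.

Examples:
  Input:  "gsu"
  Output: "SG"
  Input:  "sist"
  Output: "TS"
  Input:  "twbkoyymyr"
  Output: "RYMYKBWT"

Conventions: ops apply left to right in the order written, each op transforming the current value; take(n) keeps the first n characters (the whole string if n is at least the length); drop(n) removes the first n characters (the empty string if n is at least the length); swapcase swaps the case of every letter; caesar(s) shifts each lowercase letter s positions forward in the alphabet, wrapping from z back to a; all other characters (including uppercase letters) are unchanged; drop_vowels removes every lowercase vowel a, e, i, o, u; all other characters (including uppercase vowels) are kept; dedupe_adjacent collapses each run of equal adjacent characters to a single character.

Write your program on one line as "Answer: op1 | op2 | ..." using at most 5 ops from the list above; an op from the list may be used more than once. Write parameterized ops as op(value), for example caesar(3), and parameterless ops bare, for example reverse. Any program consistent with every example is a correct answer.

drop_vowels | swapcase | dedupe_adjacent | reverse

Check, running the answer program on each example:
  "gsu" -> "gs" -> "GS" -> "GS" -> "SG"
  "sist" -> "sst" -> "SST" -> "ST" -> "TS"
  "twbkoyymyr" -> "twbkyymyr" -> "TWBKYYMYR" -> "TWBKYMYR" -> "RYMYKBWT"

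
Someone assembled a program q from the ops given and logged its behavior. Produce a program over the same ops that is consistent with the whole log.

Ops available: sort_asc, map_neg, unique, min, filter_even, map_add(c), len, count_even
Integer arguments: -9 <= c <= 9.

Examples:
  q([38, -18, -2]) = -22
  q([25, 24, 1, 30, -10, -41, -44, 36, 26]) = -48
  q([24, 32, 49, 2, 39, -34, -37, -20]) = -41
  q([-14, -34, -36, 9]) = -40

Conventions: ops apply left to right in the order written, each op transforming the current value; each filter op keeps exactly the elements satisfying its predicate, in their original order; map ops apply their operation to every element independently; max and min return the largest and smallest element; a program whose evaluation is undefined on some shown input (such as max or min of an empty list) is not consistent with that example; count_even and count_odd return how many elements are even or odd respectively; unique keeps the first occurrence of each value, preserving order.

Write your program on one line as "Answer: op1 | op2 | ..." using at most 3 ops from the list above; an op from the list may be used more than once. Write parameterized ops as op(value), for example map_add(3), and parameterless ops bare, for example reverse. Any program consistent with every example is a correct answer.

map_add(-4) | sort_asc | min

Check, running the answer program on each example:
  [38, -18, -2] -> [34, -22, -6] -> [-22, -6, 34] -> -22
  [25, 24, 1, 30, -10, -41, -44, 36, 26] -> [21, 20, -3, 26, -14, -45, -48, 32, 22] -> [-48, -45, -14, -3, 20, 21, 22, 26, 32] -> -48
  [24, 32, 49, 2, 39, -34, -37, -20] -> [20, 28, 45, -2, 35, -38, -41, -24] -> [-41, -38, -24, -2, 20, 28, 35, 45] -> -41
  [-14, -34, -36, 9] -> [-18, -38, -40, 5] -> [-40, -38, -18, 5] -> -40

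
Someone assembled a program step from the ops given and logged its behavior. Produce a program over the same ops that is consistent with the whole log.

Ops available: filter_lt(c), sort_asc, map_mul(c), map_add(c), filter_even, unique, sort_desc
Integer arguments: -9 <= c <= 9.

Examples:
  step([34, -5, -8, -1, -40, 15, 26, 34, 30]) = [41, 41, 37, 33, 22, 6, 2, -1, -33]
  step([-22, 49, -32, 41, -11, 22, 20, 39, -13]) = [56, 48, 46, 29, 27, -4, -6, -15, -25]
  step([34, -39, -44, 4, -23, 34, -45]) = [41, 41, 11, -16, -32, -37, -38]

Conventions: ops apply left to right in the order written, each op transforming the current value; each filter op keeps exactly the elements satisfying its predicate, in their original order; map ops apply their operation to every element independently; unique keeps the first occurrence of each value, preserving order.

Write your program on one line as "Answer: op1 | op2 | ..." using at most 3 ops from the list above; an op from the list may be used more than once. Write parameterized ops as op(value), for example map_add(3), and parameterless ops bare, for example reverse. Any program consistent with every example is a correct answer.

sort_desc | map_add(7)

Check, running the answer program on each example:
  [34, -5, -8, -1, -40, 15, 26, 34, 30] -> [34, 34, 30, 26, 15, -1, -5, -8, -40] -> [41, 41, 37, 33, 22, 6, 2, -1, -33]
  [-22, 49, -32, 41, -11, 22, 20, 39, -13] -> [49, 41, 39, 22, 20, -11, -13, -22, -32] -> [56, 48, 46, 29, 27, -4, -6, -15, -25]
  [34, -39, -44, 4, -23, 34, -45] -> [34, 34, 4, -23, -39, -44, -45] -> [41, 41, 11, -16, -32, -37, -38]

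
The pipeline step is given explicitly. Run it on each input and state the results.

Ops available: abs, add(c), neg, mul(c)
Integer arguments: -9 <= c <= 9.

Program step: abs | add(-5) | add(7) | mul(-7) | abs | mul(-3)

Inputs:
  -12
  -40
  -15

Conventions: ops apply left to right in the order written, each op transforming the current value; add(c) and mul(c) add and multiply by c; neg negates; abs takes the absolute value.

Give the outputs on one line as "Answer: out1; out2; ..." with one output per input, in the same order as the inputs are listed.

Execution, op by op:
  -12 -> 12 -> 7 -> 14 -> -98 -> 98 -> -294
  -40 -> 40 -> 35 -> 42 -> -294 -> 294 -> -882
  -15 -> 15 -> 10 -> 17 -> -119 -> 119 -> -357

-294; -882; -357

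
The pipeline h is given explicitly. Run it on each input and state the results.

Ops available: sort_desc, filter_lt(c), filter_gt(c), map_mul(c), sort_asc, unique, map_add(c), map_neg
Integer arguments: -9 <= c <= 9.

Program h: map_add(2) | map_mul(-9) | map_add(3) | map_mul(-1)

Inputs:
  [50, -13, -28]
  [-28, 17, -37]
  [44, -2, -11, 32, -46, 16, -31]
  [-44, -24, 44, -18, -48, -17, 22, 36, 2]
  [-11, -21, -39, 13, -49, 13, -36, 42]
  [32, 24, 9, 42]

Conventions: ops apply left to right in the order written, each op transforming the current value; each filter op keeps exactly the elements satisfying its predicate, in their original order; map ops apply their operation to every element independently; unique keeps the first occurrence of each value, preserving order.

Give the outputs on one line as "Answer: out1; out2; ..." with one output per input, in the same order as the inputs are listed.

Execution, op by op:
  [50, -13, -28] -> [52, -11, -26] -> [-468, 99, 234] -> [-465, 102, 237] -> [465, -102, -237]
  [-28, 17, -37] -> [-26, 19, -35] -> [234, -171, 315] -> [237, -168, 318] -> [-237, 168, -318]
  [44, -2, -11, 32, -46, 16, -31] -> [46, 0, -9, 34, -44, 18, -29] -> [-414, 0, 81, -306, 396, -162, 261] -> [-411, 3, 84, -303, 399, -159, 264] -> [411, -3, -84, 303, -399, 159, -264]
  [-44, -24, 44, -18, -48, -17, 22, 36, 2] -> [-42, -22, 46, -16, -46, -15, 24, 38, 4] -> [378, 198, -414, 144, 414, 135, -216, -342, -36] -> [381, 201, -411, 147, 417, 138, -213, -339, -33] -> [-381, -201, 411, -147, -417, -138, 213, 339, 33]
  [-11, -21, -39, 13, -49, 13, -36, 42] -> [-9, -19, -37, 15, -47, 15, -34, 44] -> [81, 171, 333, -135, 423, -135, 306, -396] -> [84, 174, 336, -132, 426, -132, 309, -393] -> [-84, -174, -336, 132, -426, 132, -309, 393]
  [32, 24, 9, 42] -> [34, 26, 11, 44] -> [-306, -234, -99, -396] -> [-303, -231, -96, -393] -> [303, 231, 96, 393]

[465, -102, -237]; [-237, 168, -318]; [411, -3, -84, 303, -399, 159, -264]; [-381, -201, 411, -147, -417, -138, 213, 339, 33]; [-84, -174, -336, 132, -426, 132, -309, 393]; [303, 231, 96, 393]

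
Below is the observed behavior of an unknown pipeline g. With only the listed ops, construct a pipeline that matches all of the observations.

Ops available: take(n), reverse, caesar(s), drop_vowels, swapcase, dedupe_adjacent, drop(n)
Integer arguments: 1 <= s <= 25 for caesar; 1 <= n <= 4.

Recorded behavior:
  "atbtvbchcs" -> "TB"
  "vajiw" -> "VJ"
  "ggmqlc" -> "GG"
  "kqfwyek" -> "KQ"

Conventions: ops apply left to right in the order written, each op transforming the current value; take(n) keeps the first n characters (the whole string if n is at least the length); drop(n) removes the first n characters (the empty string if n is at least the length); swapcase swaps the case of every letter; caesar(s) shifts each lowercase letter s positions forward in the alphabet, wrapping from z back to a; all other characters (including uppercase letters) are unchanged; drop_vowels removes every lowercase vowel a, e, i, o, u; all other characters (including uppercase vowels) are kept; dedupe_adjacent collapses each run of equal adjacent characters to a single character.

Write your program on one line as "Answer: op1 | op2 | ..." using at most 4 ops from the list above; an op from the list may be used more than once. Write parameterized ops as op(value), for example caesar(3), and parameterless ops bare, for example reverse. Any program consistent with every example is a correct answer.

drop_vowels | swapcase | take(2)

Check, running the answer program on each example:
  "atbtvbchcs" -> "tbtvbchcs" -> "TBTVBCHCS" -> "TB"
  "vajiw" -> "vjw" -> "VJW" -> "VJ"
  "ggmqlc" -> "ggmqlc" -> "GGMQLC" -> "GG"
  "kqfwyek" -> "kqfwyk" -> "KQFWYK" -> "KQ"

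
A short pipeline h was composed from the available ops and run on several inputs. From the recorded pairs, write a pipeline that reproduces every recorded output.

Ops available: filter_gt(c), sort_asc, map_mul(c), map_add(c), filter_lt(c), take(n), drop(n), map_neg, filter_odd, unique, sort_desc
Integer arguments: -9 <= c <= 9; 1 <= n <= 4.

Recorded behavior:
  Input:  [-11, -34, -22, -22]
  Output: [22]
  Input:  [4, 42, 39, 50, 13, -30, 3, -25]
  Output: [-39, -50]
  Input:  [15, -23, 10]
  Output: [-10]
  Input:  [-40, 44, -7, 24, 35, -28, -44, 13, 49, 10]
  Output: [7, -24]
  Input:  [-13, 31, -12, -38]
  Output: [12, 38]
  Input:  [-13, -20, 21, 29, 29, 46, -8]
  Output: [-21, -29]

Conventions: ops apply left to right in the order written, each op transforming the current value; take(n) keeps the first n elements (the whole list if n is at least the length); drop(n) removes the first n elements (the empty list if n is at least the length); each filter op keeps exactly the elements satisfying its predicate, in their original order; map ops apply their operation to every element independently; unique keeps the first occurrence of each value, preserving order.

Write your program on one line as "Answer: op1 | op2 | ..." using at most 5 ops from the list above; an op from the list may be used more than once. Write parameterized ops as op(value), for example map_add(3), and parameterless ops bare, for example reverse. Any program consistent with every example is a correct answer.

take(4) | map_neg | unique | drop(2)

Check, running the answer program on each example:
  [-11, -34, -22, -22] -> [-11, -34, -22, -22] -> [11, 34, 22, 22] -> [11, 34, 22] -> [22]
  [4, 42, 39, 50, 13, -30, 3, -25] -> [4, 42, 39, 50] -> [-4, -42, -39, -50] -> [-4, -42, -39, -50] -> [-39, -50]
  [15, -23, 10] -> [15, -23, 10] -> [-15, 23, -10] -> [-15, 23, -10] -> [-10]
  [-40, 44, -7, 24, 35, -28, -44, 13, 49, 10] -> [-40, 44, -7, 24] -> [40, -44, 7, -24] -> [40, -44, 7, -24] -> [7, -24]
  [-13, 31, -12, -38] -> [-13, 31, -12, -38] -> [13, -31, 12, 38] -> [13, -31, 12, 38] -> [12, 38]
  [-13, -20, 21, 29, 29, 46, -8] -> [-13, -20, 21, 29] -> [13, 20, -21, -29] -> [13, 20, -21, -29] -> [-21, -29]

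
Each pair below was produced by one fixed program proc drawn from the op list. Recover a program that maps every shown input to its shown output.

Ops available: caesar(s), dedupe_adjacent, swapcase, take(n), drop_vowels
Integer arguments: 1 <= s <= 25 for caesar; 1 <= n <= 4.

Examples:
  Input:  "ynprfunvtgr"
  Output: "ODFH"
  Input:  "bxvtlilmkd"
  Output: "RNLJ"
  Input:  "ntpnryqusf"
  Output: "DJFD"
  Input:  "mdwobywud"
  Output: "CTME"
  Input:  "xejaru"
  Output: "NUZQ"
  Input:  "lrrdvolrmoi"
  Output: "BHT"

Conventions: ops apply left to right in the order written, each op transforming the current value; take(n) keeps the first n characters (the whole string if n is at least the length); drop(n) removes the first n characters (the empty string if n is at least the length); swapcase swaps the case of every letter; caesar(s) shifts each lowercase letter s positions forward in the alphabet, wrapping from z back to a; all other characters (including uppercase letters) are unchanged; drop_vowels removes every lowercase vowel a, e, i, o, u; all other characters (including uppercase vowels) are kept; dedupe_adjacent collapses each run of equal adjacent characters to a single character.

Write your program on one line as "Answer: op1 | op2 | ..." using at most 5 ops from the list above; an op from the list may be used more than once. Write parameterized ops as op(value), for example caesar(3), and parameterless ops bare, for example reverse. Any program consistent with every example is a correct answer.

caesar(7) | caesar(9) | take(4) | swapcase | dedupe_adjacent

Check, running the answer program on each example:
  "ynprfunvtgr" -> "fuwymbucany" -> "odfhvkdljwh" -> "odfh" -> "ODFH" -> "ODFH"
  "bxvtlilmkd" -> "iecaspstrk" -> "rnljbybcat" -> "rnlj" -> "RNLJ" -> "RNLJ"
  "ntpnryqusf" -> "uawuyfxbzm" -> "djfdhogkiv" -> "djfd" -> "DJFD" -> "DJFD"
  "mdwobywud" -> "tkdvifdbk" -> "ctmeromkt" -> "ctme" -> "CTME" -> "CTME"
  "xejaru" -> "elqhyb" -> "nuzqhk" -> "nuzq" -> "NUZQ" -> "NUZQ"
  "lrrdvolrmoi" -> "syykcvsytvp" -> "bhhtlebhcey" -> "bhht" -> "BHHT" -> "BHT"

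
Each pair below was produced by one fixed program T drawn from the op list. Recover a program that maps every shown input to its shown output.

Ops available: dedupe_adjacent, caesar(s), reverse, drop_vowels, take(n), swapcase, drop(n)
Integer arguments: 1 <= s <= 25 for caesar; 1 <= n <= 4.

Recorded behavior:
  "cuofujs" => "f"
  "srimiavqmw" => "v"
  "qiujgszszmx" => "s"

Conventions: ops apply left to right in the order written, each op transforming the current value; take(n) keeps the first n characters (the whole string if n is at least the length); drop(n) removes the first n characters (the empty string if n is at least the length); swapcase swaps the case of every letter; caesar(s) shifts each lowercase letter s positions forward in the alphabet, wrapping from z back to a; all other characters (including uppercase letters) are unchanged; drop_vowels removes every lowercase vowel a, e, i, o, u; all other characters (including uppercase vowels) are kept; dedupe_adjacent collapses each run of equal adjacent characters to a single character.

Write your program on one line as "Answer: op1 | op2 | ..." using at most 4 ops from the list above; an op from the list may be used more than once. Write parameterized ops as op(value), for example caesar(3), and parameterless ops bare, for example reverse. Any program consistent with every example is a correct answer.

reverse | drop(3) | take(1)

Check, running the answer program on each example:
  "cuofujs" -> "sjufouc" -> "fouc" -> "f"
  "srimiavqmw" -> "wmqvaimirs" -> "vaimirs" -> "v"
  "qiujgszszmx" -> "xmzszsgjuiq" -> "szsgjuiq" -> "s"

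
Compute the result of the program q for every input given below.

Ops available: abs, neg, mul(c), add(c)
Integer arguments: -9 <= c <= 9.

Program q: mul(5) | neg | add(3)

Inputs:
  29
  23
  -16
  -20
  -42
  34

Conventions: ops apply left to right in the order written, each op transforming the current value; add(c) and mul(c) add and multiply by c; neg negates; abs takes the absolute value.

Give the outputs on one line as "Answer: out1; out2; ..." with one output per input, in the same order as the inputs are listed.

Execution, op by op:
  29 -> 145 -> -145 -> -142
  23 -> 115 -> -115 -> -112
  -16 -> -80 -> 80 -> 83
  -20 -> -100 -> 100 -> 103
  -42 -> -210 -> 210 -> 213
  34 -> 170 -> -170 -> -167

-142; -112; 83; 103; 213; -167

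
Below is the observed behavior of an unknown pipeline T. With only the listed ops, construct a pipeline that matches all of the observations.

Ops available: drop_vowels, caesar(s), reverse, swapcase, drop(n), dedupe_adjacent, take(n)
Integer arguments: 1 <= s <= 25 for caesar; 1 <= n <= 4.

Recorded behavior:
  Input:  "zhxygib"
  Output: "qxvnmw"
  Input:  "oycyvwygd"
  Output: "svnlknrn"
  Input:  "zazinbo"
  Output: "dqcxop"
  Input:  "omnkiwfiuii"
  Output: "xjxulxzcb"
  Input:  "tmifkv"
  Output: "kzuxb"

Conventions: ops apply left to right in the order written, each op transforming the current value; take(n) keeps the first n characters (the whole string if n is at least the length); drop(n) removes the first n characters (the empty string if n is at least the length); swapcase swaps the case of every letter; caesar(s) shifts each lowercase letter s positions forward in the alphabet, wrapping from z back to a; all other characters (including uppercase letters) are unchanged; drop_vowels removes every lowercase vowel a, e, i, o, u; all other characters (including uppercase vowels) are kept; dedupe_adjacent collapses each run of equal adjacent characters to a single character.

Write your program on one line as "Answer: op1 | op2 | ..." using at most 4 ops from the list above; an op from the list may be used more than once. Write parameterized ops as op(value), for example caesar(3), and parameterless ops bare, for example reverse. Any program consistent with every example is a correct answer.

dedupe_adjacent | drop(1) | caesar(15) | reverse

Check, running the answer program on each example:
  "zhxygib" -> "zhxygib" -> "hxygib" -> "wmnvxq" -> "qxvnmw"
  "oycyvwygd" -> "oycyvwygd" -> "ycyvwygd" -> "nrnklnvs" -> "svnlknrn"
  "zazinbo" -> "zazinbo" -> "azinbo" -> "poxcqd" -> "dqcxop"
  "omnkiwfiuii" -> "omnkiwfiui" -> "mnkiwfiui" -> "bczxluxjx" -> "xjxulxzcb"
  "tmifkv" -> "tmifkv" -> "mifkv" -> "bxuzk" -> "kzuxb"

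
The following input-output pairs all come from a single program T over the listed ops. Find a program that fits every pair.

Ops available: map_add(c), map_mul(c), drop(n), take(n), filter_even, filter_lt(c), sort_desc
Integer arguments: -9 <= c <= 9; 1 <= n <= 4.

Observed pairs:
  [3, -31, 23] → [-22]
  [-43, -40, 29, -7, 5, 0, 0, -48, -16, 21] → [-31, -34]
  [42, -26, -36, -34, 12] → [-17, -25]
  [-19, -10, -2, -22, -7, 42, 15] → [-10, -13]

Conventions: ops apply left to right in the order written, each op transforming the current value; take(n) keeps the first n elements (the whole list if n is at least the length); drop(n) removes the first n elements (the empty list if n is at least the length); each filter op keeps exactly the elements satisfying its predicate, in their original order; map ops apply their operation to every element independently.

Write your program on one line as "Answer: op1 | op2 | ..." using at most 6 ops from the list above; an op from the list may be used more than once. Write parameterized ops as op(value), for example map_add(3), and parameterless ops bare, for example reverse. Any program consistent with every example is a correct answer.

map_add(9) | take(4) | sort_desc | filter_lt(-8) | take(2)

Check, running the answer program on each example:
  [3, -31, 23] -> [12, -22, 32] -> [12, -22, 32] -> [32, 12, -22] -> [-22] -> [-22]
  [-43, -40, 29, -7, 5, 0, 0, -48, -16, 21] -> [-34, -31, 38, 2, 14, 9, 9, -39, -7, 30] -> [-34, -31, 38, 2] -> [38, 2, -31, -34] -> [-31, -34] -> [-31, -34]
  [42, -26, -36, -34, 12] -> [51, -17, -27, -25, 21] -> [51, -17, -27, -25] -> [51, -17, -25, -27] -> [-17, -25, -27] -> [-17, -25]
  [-19, -10, -2, -22, -7, 42, 15] -> [-10, -1, 7, -13, 2, 51, 24] -> [-10, -1, 7, -13] -> [7, -1, -10, -13] -> [-10, -13] -> [-10, -13]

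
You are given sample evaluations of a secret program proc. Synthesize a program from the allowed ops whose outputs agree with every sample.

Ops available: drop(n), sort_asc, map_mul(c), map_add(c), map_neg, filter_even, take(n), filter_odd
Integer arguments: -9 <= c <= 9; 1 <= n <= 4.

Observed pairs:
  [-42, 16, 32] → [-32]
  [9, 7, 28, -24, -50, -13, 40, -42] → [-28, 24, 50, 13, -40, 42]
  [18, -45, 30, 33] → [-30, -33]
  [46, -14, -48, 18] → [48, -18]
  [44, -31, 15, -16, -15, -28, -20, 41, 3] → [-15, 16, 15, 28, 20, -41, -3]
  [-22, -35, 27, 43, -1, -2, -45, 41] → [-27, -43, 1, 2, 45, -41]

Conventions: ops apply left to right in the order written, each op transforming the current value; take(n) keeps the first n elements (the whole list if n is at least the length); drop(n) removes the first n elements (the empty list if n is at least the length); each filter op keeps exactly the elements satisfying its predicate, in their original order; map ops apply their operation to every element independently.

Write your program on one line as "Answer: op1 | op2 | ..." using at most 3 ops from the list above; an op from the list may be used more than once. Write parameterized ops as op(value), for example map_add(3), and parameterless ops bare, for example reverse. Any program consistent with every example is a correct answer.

drop(2) | map_neg

Check, running the answer program on each example:
  [-42, 16, 32] -> [32] -> [-32]
  [9, 7, 28, -24, -50, -13, 40, -42] -> [28, -24, -50, -13, 40, -42] -> [-28, 24, 50, 13, -40, 42]
  [18, -45, 30, 33] -> [30, 33] -> [-30, -33]
  [46, -14, -48, 18] -> [-48, 18] -> [48, -18]
  [44, -31, 15, -16, -15, -28, -20, 41, 3] -> [15, -16, -15, -28, -20, 41, 3] -> [-15, 16, 15, 28, 20, -41, -3]
  [-22, -35, 27, 43, -1, -2, -45, 41] -> [27, 43, -1, -2, -45, 41] -> [-27, -43, 1, 2, 45, -41]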